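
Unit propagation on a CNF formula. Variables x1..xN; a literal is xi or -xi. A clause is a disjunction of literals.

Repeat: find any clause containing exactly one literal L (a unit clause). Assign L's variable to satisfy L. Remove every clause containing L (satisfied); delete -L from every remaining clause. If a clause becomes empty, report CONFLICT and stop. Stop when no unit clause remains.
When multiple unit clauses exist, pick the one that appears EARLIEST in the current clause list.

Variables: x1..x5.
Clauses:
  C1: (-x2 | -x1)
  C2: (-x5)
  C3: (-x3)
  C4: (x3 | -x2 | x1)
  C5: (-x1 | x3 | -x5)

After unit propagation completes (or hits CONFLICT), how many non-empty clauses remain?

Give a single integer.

unit clause [-5] forces x5=F; simplify:
  satisfied 2 clause(s); 3 remain; assigned so far: [5]
unit clause [-3] forces x3=F; simplify:
  drop 3 from [3, -2, 1] -> [-2, 1]
  satisfied 1 clause(s); 2 remain; assigned so far: [3, 5]

Answer: 2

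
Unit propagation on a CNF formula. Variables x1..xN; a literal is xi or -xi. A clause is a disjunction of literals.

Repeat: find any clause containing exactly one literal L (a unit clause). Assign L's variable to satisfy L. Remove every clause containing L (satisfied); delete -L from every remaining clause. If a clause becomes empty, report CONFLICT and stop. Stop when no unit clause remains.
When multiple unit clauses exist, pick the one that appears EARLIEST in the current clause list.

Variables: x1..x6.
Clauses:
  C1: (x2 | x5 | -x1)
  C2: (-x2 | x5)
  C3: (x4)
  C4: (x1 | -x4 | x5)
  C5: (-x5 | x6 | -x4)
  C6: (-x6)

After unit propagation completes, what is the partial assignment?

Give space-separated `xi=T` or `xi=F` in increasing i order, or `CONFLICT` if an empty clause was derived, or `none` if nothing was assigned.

unit clause [4] forces x4=T; simplify:
  drop -4 from [1, -4, 5] -> [1, 5]
  drop -4 from [-5, 6, -4] -> [-5, 6]
  satisfied 1 clause(s); 5 remain; assigned so far: [4]
unit clause [-6] forces x6=F; simplify:
  drop 6 from [-5, 6] -> [-5]
  satisfied 1 clause(s); 4 remain; assigned so far: [4, 6]
unit clause [-5] forces x5=F; simplify:
  drop 5 from [2, 5, -1] -> [2, -1]
  drop 5 from [-2, 5] -> [-2]
  drop 5 from [1, 5] -> [1]
  satisfied 1 clause(s); 3 remain; assigned so far: [4, 5, 6]
unit clause [-2] forces x2=F; simplify:
  drop 2 from [2, -1] -> [-1]
  satisfied 1 clause(s); 2 remain; assigned so far: [2, 4, 5, 6]
unit clause [-1] forces x1=F; simplify:
  drop 1 from [1] -> [] (empty!)
  satisfied 1 clause(s); 1 remain; assigned so far: [1, 2, 4, 5, 6]
CONFLICT (empty clause)

Answer: CONFLICT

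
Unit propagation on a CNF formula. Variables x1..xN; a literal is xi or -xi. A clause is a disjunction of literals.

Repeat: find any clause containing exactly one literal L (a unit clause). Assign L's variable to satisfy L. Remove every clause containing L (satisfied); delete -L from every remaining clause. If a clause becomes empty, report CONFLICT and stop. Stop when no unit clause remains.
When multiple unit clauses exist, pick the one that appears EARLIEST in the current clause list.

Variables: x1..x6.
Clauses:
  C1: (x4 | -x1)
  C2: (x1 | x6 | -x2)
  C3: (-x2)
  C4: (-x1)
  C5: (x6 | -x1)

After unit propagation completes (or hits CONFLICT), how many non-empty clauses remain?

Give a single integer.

unit clause [-2] forces x2=F; simplify:
  satisfied 2 clause(s); 3 remain; assigned so far: [2]
unit clause [-1] forces x1=F; simplify:
  satisfied 3 clause(s); 0 remain; assigned so far: [1, 2]

Answer: 0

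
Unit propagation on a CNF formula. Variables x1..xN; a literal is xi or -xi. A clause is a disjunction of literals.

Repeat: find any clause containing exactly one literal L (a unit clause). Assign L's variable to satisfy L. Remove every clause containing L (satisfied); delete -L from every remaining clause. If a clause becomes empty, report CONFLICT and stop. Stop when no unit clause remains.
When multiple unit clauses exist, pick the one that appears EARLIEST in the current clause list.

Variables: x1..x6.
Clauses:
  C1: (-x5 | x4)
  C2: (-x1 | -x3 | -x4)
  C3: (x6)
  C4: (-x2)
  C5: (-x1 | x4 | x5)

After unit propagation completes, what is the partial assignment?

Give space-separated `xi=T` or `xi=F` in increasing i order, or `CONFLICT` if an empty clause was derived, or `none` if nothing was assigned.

Answer: x2=F x6=T

Derivation:
unit clause [6] forces x6=T; simplify:
  satisfied 1 clause(s); 4 remain; assigned so far: [6]
unit clause [-2] forces x2=F; simplify:
  satisfied 1 clause(s); 3 remain; assigned so far: [2, 6]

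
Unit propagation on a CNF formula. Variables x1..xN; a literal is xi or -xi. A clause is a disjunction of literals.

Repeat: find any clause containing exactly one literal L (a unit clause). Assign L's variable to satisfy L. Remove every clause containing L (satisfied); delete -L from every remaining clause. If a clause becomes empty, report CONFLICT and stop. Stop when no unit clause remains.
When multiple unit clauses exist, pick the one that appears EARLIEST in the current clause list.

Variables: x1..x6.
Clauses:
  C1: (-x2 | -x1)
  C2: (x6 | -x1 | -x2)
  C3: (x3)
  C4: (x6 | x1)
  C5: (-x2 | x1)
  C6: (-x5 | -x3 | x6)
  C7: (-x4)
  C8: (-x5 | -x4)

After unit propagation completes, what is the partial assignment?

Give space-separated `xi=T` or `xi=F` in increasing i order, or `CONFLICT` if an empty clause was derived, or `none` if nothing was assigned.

Answer: x3=T x4=F

Derivation:
unit clause [3] forces x3=T; simplify:
  drop -3 from [-5, -3, 6] -> [-5, 6]
  satisfied 1 clause(s); 7 remain; assigned so far: [3]
unit clause [-4] forces x4=F; simplify:
  satisfied 2 clause(s); 5 remain; assigned so far: [3, 4]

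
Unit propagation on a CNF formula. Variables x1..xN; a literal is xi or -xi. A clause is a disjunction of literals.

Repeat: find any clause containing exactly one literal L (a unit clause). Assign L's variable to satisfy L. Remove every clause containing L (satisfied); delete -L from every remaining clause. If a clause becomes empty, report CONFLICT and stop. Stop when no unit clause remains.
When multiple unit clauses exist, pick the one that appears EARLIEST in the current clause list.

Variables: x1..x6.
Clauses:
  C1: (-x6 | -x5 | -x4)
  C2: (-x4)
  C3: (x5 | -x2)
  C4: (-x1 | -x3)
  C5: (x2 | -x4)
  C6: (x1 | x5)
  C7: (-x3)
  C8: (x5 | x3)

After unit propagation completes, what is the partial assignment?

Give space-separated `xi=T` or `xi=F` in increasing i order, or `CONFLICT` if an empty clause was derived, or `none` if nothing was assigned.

unit clause [-4] forces x4=F; simplify:
  satisfied 3 clause(s); 5 remain; assigned so far: [4]
unit clause [-3] forces x3=F; simplify:
  drop 3 from [5, 3] -> [5]
  satisfied 2 clause(s); 3 remain; assigned so far: [3, 4]
unit clause [5] forces x5=T; simplify:
  satisfied 3 clause(s); 0 remain; assigned so far: [3, 4, 5]

Answer: x3=F x4=F x5=T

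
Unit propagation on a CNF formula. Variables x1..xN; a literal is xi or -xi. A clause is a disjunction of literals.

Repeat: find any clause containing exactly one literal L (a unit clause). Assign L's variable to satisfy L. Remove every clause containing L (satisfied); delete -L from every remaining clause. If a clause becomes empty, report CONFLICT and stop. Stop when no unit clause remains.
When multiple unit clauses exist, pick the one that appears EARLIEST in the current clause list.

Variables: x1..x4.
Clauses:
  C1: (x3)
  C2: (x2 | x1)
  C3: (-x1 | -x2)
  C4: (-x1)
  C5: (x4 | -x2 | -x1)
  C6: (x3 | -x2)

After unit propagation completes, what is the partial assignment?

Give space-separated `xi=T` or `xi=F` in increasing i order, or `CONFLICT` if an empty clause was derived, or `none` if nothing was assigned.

unit clause [3] forces x3=T; simplify:
  satisfied 2 clause(s); 4 remain; assigned so far: [3]
unit clause [-1] forces x1=F; simplify:
  drop 1 from [2, 1] -> [2]
  satisfied 3 clause(s); 1 remain; assigned so far: [1, 3]
unit clause [2] forces x2=T; simplify:
  satisfied 1 clause(s); 0 remain; assigned so far: [1, 2, 3]

Answer: x1=F x2=T x3=T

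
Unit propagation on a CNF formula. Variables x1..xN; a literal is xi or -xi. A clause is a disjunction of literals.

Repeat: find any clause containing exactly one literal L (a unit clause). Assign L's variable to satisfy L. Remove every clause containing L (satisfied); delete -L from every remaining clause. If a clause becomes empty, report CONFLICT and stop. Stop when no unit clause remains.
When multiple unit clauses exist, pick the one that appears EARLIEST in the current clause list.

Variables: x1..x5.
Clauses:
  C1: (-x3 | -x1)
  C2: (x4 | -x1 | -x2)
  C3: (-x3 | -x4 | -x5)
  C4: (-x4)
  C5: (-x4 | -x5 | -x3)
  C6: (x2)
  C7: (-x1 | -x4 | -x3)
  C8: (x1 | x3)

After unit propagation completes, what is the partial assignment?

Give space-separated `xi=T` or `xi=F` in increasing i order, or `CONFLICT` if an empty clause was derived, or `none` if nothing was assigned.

Answer: x1=F x2=T x3=T x4=F

Derivation:
unit clause [-4] forces x4=F; simplify:
  drop 4 from [4, -1, -2] -> [-1, -2]
  satisfied 4 clause(s); 4 remain; assigned so far: [4]
unit clause [2] forces x2=T; simplify:
  drop -2 from [-1, -2] -> [-1]
  satisfied 1 clause(s); 3 remain; assigned so far: [2, 4]
unit clause [-1] forces x1=F; simplify:
  drop 1 from [1, 3] -> [3]
  satisfied 2 clause(s); 1 remain; assigned so far: [1, 2, 4]
unit clause [3] forces x3=T; simplify:
  satisfied 1 clause(s); 0 remain; assigned so far: [1, 2, 3, 4]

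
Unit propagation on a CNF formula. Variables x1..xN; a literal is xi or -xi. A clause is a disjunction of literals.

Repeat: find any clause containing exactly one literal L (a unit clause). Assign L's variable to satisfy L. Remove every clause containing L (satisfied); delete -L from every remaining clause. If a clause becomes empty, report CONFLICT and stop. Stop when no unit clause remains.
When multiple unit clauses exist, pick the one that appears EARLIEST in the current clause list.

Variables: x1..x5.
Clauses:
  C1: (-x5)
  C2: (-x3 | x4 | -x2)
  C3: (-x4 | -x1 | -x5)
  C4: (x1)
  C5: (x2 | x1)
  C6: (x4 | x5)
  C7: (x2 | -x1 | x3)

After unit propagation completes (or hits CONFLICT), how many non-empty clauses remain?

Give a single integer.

unit clause [-5] forces x5=F; simplify:
  drop 5 from [4, 5] -> [4]
  satisfied 2 clause(s); 5 remain; assigned so far: [5]
unit clause [1] forces x1=T; simplify:
  drop -1 from [2, -1, 3] -> [2, 3]
  satisfied 2 clause(s); 3 remain; assigned so far: [1, 5]
unit clause [4] forces x4=T; simplify:
  satisfied 2 clause(s); 1 remain; assigned so far: [1, 4, 5]

Answer: 1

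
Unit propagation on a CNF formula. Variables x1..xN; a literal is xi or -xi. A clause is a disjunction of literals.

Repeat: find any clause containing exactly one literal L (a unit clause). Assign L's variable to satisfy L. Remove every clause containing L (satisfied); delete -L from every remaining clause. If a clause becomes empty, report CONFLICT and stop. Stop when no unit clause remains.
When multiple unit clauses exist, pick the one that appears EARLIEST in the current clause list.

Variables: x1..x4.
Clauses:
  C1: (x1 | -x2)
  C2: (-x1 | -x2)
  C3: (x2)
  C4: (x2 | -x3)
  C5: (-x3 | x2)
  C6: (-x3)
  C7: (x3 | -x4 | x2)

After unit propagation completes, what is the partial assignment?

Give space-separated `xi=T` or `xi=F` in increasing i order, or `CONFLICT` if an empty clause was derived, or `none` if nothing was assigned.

Answer: CONFLICT

Derivation:
unit clause [2] forces x2=T; simplify:
  drop -2 from [1, -2] -> [1]
  drop -2 from [-1, -2] -> [-1]
  satisfied 4 clause(s); 3 remain; assigned so far: [2]
unit clause [1] forces x1=T; simplify:
  drop -1 from [-1] -> [] (empty!)
  satisfied 1 clause(s); 2 remain; assigned so far: [1, 2]
CONFLICT (empty clause)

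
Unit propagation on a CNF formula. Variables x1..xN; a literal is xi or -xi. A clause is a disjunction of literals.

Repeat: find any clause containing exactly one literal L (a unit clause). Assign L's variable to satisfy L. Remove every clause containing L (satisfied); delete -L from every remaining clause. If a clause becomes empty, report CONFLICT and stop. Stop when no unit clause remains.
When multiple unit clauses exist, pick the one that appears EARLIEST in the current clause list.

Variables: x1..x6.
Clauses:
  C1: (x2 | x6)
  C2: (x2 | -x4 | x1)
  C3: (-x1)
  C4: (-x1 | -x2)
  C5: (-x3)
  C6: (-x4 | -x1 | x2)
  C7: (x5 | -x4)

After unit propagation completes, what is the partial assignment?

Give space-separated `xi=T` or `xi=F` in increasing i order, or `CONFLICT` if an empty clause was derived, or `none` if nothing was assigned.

unit clause [-1] forces x1=F; simplify:
  drop 1 from [2, -4, 1] -> [2, -4]
  satisfied 3 clause(s); 4 remain; assigned so far: [1]
unit clause [-3] forces x3=F; simplify:
  satisfied 1 clause(s); 3 remain; assigned so far: [1, 3]

Answer: x1=F x3=F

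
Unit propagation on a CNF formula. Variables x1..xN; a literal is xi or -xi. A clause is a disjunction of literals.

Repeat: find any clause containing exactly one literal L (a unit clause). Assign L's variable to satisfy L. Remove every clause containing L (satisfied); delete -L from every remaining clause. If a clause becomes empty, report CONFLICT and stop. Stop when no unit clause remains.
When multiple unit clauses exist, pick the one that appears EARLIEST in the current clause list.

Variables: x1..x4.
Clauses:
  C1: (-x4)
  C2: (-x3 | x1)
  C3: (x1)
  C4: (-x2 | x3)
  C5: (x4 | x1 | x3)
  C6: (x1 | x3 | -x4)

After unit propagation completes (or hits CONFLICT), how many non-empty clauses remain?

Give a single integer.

Answer: 1

Derivation:
unit clause [-4] forces x4=F; simplify:
  drop 4 from [4, 1, 3] -> [1, 3]
  satisfied 2 clause(s); 4 remain; assigned so far: [4]
unit clause [1] forces x1=T; simplify:
  satisfied 3 clause(s); 1 remain; assigned so far: [1, 4]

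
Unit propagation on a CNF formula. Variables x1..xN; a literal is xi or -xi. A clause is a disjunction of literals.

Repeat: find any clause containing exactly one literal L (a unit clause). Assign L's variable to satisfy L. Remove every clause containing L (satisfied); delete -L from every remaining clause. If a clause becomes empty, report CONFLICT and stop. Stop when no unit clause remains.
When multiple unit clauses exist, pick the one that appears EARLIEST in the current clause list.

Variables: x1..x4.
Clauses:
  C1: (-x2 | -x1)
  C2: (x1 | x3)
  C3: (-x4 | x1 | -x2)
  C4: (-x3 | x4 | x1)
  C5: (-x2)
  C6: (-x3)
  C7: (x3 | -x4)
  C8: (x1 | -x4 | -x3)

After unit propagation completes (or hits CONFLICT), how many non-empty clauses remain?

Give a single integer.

unit clause [-2] forces x2=F; simplify:
  satisfied 3 clause(s); 5 remain; assigned so far: [2]
unit clause [-3] forces x3=F; simplify:
  drop 3 from [1, 3] -> [1]
  drop 3 from [3, -4] -> [-4]
  satisfied 3 clause(s); 2 remain; assigned so far: [2, 3]
unit clause [1] forces x1=T; simplify:
  satisfied 1 clause(s); 1 remain; assigned so far: [1, 2, 3]
unit clause [-4] forces x4=F; simplify:
  satisfied 1 clause(s); 0 remain; assigned so far: [1, 2, 3, 4]

Answer: 0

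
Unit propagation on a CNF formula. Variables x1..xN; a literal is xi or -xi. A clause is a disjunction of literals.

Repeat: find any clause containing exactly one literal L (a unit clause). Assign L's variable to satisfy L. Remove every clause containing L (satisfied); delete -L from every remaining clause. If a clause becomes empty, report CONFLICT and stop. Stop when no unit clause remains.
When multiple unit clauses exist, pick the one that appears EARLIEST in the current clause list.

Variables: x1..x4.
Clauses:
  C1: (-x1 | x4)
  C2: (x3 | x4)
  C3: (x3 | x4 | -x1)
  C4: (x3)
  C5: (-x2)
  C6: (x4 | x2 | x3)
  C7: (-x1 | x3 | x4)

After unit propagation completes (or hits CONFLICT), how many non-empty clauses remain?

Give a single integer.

unit clause [3] forces x3=T; simplify:
  satisfied 5 clause(s); 2 remain; assigned so far: [3]
unit clause [-2] forces x2=F; simplify:
  satisfied 1 clause(s); 1 remain; assigned so far: [2, 3]

Answer: 1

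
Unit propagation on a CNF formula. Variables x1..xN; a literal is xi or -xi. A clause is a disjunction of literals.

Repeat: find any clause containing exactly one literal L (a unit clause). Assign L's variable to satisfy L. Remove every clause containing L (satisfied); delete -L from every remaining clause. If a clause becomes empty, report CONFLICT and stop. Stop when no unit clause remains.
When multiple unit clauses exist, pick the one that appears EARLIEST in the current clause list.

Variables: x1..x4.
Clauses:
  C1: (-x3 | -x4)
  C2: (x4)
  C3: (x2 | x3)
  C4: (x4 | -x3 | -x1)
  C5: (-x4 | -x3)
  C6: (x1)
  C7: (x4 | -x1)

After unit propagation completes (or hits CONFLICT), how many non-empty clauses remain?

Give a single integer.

unit clause [4] forces x4=T; simplify:
  drop -4 from [-3, -4] -> [-3]
  drop -4 from [-4, -3] -> [-3]
  satisfied 3 clause(s); 4 remain; assigned so far: [4]
unit clause [-3] forces x3=F; simplify:
  drop 3 from [2, 3] -> [2]
  satisfied 2 clause(s); 2 remain; assigned so far: [3, 4]
unit clause [2] forces x2=T; simplify:
  satisfied 1 clause(s); 1 remain; assigned so far: [2, 3, 4]
unit clause [1] forces x1=T; simplify:
  satisfied 1 clause(s); 0 remain; assigned so far: [1, 2, 3, 4]

Answer: 0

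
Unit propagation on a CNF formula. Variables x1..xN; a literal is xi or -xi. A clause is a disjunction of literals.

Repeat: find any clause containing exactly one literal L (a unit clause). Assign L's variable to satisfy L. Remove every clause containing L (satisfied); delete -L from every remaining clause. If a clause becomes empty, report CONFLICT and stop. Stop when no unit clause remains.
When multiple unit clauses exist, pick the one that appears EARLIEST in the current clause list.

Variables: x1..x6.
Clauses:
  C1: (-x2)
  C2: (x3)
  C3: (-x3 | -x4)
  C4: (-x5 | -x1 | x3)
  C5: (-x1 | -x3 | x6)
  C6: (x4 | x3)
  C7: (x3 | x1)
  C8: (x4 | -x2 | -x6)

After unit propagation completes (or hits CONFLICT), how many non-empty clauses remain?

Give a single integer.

Answer: 1

Derivation:
unit clause [-2] forces x2=F; simplify:
  satisfied 2 clause(s); 6 remain; assigned so far: [2]
unit clause [3] forces x3=T; simplify:
  drop -3 from [-3, -4] -> [-4]
  drop -3 from [-1, -3, 6] -> [-1, 6]
  satisfied 4 clause(s); 2 remain; assigned so far: [2, 3]
unit clause [-4] forces x4=F; simplify:
  satisfied 1 clause(s); 1 remain; assigned so far: [2, 3, 4]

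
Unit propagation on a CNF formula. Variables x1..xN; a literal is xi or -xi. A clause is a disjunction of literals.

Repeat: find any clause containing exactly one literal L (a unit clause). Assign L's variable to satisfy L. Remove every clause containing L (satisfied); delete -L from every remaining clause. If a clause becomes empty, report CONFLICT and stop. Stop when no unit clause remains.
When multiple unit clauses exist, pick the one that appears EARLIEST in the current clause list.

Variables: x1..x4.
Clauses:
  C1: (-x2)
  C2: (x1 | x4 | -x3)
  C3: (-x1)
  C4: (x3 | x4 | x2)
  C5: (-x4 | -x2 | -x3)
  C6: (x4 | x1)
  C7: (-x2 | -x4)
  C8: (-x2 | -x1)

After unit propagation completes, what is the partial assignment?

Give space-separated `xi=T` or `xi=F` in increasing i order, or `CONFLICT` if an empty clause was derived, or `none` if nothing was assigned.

Answer: x1=F x2=F x4=T

Derivation:
unit clause [-2] forces x2=F; simplify:
  drop 2 from [3, 4, 2] -> [3, 4]
  satisfied 4 clause(s); 4 remain; assigned so far: [2]
unit clause [-1] forces x1=F; simplify:
  drop 1 from [1, 4, -3] -> [4, -3]
  drop 1 from [4, 1] -> [4]
  satisfied 1 clause(s); 3 remain; assigned so far: [1, 2]
unit clause [4] forces x4=T; simplify:
  satisfied 3 clause(s); 0 remain; assigned so far: [1, 2, 4]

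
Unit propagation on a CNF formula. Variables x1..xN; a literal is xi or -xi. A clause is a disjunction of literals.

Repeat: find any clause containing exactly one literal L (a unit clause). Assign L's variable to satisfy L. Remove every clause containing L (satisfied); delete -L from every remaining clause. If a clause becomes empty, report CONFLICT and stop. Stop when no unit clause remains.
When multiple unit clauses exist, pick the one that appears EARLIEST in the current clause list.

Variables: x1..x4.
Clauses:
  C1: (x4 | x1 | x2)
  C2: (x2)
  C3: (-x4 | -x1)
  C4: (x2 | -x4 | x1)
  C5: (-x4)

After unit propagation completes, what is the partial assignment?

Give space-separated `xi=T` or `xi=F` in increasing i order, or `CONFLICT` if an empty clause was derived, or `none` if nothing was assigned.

Answer: x2=T x4=F

Derivation:
unit clause [2] forces x2=T; simplify:
  satisfied 3 clause(s); 2 remain; assigned so far: [2]
unit clause [-4] forces x4=F; simplify:
  satisfied 2 clause(s); 0 remain; assigned so far: [2, 4]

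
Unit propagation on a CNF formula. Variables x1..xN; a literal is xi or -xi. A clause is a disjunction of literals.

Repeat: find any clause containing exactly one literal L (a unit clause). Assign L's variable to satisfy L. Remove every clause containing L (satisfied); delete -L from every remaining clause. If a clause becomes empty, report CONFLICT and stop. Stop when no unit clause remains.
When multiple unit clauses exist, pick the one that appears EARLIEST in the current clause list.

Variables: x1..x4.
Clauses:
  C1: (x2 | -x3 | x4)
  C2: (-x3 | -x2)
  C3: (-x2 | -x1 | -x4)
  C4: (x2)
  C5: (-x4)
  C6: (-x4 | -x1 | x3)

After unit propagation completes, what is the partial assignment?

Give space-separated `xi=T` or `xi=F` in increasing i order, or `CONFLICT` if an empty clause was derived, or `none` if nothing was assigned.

Answer: x2=T x3=F x4=F

Derivation:
unit clause [2] forces x2=T; simplify:
  drop -2 from [-3, -2] -> [-3]
  drop -2 from [-2, -1, -4] -> [-1, -4]
  satisfied 2 clause(s); 4 remain; assigned so far: [2]
unit clause [-3] forces x3=F; simplify:
  drop 3 from [-4, -1, 3] -> [-4, -1]
  satisfied 1 clause(s); 3 remain; assigned so far: [2, 3]
unit clause [-4] forces x4=F; simplify:
  satisfied 3 clause(s); 0 remain; assigned so far: [2, 3, 4]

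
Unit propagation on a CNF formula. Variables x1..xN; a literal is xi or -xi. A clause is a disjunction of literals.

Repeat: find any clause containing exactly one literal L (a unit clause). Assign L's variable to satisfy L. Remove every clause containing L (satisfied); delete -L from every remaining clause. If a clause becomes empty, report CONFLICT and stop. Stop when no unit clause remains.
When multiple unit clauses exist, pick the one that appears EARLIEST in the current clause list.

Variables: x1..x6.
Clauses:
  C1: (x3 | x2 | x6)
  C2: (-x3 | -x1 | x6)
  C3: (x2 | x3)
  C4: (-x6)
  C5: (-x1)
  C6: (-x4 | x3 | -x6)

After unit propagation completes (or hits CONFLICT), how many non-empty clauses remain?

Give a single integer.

unit clause [-6] forces x6=F; simplify:
  drop 6 from [3, 2, 6] -> [3, 2]
  drop 6 from [-3, -1, 6] -> [-3, -1]
  satisfied 2 clause(s); 4 remain; assigned so far: [6]
unit clause [-1] forces x1=F; simplify:
  satisfied 2 clause(s); 2 remain; assigned so far: [1, 6]

Answer: 2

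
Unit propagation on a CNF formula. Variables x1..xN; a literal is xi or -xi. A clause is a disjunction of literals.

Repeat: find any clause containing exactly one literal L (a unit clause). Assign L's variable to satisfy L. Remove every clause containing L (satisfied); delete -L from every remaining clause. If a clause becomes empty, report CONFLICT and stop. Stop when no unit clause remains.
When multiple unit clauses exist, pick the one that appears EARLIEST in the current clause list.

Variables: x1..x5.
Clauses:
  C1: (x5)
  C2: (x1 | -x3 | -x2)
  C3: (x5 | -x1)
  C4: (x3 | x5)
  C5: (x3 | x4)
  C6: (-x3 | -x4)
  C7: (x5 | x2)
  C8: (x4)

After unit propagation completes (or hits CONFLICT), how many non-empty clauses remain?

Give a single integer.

unit clause [5] forces x5=T; simplify:
  satisfied 4 clause(s); 4 remain; assigned so far: [5]
unit clause [4] forces x4=T; simplify:
  drop -4 from [-3, -4] -> [-3]
  satisfied 2 clause(s); 2 remain; assigned so far: [4, 5]
unit clause [-3] forces x3=F; simplify:
  satisfied 2 clause(s); 0 remain; assigned so far: [3, 4, 5]

Answer: 0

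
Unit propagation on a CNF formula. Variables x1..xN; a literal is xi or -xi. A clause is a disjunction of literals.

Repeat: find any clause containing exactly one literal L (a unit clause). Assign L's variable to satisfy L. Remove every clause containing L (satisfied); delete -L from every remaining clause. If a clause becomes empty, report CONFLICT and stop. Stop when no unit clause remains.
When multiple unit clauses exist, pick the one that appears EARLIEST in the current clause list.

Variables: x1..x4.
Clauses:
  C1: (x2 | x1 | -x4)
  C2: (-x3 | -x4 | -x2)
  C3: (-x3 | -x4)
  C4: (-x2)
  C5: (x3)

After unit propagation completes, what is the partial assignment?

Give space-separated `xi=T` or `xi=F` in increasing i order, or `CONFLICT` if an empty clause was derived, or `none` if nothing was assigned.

Answer: x2=F x3=T x4=F

Derivation:
unit clause [-2] forces x2=F; simplify:
  drop 2 from [2, 1, -4] -> [1, -4]
  satisfied 2 clause(s); 3 remain; assigned so far: [2]
unit clause [3] forces x3=T; simplify:
  drop -3 from [-3, -4] -> [-4]
  satisfied 1 clause(s); 2 remain; assigned so far: [2, 3]
unit clause [-4] forces x4=F; simplify:
  satisfied 2 clause(s); 0 remain; assigned so far: [2, 3, 4]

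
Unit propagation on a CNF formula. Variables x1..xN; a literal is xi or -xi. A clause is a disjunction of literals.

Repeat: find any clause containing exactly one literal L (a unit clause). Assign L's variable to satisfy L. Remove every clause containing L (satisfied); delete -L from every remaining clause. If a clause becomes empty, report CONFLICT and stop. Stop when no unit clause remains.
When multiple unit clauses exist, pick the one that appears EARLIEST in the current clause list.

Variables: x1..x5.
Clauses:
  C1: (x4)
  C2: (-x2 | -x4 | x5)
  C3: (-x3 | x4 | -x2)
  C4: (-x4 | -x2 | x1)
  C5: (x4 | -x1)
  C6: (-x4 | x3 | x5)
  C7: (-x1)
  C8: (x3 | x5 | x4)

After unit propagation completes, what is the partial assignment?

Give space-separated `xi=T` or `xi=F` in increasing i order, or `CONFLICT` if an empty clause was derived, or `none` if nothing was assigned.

unit clause [4] forces x4=T; simplify:
  drop -4 from [-2, -4, 5] -> [-2, 5]
  drop -4 from [-4, -2, 1] -> [-2, 1]
  drop -4 from [-4, 3, 5] -> [3, 5]
  satisfied 4 clause(s); 4 remain; assigned so far: [4]
unit clause [-1] forces x1=F; simplify:
  drop 1 from [-2, 1] -> [-2]
  satisfied 1 clause(s); 3 remain; assigned so far: [1, 4]
unit clause [-2] forces x2=F; simplify:
  satisfied 2 clause(s); 1 remain; assigned so far: [1, 2, 4]

Answer: x1=F x2=F x4=T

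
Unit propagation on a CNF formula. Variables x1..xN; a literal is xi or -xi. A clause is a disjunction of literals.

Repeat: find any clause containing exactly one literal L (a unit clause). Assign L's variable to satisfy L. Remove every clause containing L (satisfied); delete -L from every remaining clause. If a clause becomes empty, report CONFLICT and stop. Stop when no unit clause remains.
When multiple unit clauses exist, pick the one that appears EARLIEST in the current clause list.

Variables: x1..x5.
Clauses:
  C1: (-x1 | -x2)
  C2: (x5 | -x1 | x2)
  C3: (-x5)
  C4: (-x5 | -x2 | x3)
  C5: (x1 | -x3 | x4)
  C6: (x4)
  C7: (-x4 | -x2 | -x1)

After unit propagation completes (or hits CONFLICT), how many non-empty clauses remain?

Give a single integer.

unit clause [-5] forces x5=F; simplify:
  drop 5 from [5, -1, 2] -> [-1, 2]
  satisfied 2 clause(s); 5 remain; assigned so far: [5]
unit clause [4] forces x4=T; simplify:
  drop -4 from [-4, -2, -1] -> [-2, -1]
  satisfied 2 clause(s); 3 remain; assigned so far: [4, 5]

Answer: 3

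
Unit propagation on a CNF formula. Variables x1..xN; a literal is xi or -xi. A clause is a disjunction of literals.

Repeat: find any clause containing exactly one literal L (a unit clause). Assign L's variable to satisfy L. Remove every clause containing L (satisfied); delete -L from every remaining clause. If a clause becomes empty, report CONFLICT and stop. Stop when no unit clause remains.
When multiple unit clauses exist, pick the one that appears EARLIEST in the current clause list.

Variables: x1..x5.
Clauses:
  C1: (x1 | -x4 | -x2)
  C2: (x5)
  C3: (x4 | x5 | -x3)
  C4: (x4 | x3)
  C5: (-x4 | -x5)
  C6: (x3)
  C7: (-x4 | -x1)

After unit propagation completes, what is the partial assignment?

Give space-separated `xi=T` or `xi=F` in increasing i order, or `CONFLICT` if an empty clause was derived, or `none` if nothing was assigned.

unit clause [5] forces x5=T; simplify:
  drop -5 from [-4, -5] -> [-4]
  satisfied 2 clause(s); 5 remain; assigned so far: [5]
unit clause [-4] forces x4=F; simplify:
  drop 4 from [4, 3] -> [3]
  satisfied 3 clause(s); 2 remain; assigned so far: [4, 5]
unit clause [3] forces x3=T; simplify:
  satisfied 2 clause(s); 0 remain; assigned so far: [3, 4, 5]

Answer: x3=T x4=F x5=T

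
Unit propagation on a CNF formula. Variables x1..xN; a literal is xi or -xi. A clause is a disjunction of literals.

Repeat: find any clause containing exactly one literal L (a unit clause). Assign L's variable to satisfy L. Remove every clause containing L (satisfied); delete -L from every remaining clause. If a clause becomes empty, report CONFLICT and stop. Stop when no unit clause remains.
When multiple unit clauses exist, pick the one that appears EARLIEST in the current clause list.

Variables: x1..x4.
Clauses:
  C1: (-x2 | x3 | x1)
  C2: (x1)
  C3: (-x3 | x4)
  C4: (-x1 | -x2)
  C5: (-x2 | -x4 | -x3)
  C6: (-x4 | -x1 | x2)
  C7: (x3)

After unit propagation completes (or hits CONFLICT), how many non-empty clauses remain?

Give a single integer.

Answer: 0

Derivation:
unit clause [1] forces x1=T; simplify:
  drop -1 from [-1, -2] -> [-2]
  drop -1 from [-4, -1, 2] -> [-4, 2]
  satisfied 2 clause(s); 5 remain; assigned so far: [1]
unit clause [-2] forces x2=F; simplify:
  drop 2 from [-4, 2] -> [-4]
  satisfied 2 clause(s); 3 remain; assigned so far: [1, 2]
unit clause [-4] forces x4=F; simplify:
  drop 4 from [-3, 4] -> [-3]
  satisfied 1 clause(s); 2 remain; assigned so far: [1, 2, 4]
unit clause [-3] forces x3=F; simplify:
  drop 3 from [3] -> [] (empty!)
  satisfied 1 clause(s); 1 remain; assigned so far: [1, 2, 3, 4]
CONFLICT (empty clause)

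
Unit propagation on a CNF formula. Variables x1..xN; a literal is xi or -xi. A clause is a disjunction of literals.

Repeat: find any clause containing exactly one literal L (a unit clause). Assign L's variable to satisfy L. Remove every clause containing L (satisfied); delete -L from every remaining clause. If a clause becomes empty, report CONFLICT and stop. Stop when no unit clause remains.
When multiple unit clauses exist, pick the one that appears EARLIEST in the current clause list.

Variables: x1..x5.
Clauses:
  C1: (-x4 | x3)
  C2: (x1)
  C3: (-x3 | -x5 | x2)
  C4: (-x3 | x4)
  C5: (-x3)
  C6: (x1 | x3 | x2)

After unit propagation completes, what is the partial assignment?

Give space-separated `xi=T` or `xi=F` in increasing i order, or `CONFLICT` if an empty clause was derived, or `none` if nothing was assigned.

Answer: x1=T x3=F x4=F

Derivation:
unit clause [1] forces x1=T; simplify:
  satisfied 2 clause(s); 4 remain; assigned so far: [1]
unit clause [-3] forces x3=F; simplify:
  drop 3 from [-4, 3] -> [-4]
  satisfied 3 clause(s); 1 remain; assigned so far: [1, 3]
unit clause [-4] forces x4=F; simplify:
  satisfied 1 clause(s); 0 remain; assigned so far: [1, 3, 4]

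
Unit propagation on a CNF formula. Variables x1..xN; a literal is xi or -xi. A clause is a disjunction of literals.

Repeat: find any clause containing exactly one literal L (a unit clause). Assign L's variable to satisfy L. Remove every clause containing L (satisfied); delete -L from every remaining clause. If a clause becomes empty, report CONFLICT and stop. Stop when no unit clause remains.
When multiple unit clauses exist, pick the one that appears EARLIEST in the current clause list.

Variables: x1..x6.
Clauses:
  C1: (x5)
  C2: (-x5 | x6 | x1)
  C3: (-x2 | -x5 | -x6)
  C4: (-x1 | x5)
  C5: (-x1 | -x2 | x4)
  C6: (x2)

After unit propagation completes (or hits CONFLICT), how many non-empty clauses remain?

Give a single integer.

Answer: 0

Derivation:
unit clause [5] forces x5=T; simplify:
  drop -5 from [-5, 6, 1] -> [6, 1]
  drop -5 from [-2, -5, -6] -> [-2, -6]
  satisfied 2 clause(s); 4 remain; assigned so far: [5]
unit clause [2] forces x2=T; simplify:
  drop -2 from [-2, -6] -> [-6]
  drop -2 from [-1, -2, 4] -> [-1, 4]
  satisfied 1 clause(s); 3 remain; assigned so far: [2, 5]
unit clause [-6] forces x6=F; simplify:
  drop 6 from [6, 1] -> [1]
  satisfied 1 clause(s); 2 remain; assigned so far: [2, 5, 6]
unit clause [1] forces x1=T; simplify:
  drop -1 from [-1, 4] -> [4]
  satisfied 1 clause(s); 1 remain; assigned so far: [1, 2, 5, 6]
unit clause [4] forces x4=T; simplify:
  satisfied 1 clause(s); 0 remain; assigned so far: [1, 2, 4, 5, 6]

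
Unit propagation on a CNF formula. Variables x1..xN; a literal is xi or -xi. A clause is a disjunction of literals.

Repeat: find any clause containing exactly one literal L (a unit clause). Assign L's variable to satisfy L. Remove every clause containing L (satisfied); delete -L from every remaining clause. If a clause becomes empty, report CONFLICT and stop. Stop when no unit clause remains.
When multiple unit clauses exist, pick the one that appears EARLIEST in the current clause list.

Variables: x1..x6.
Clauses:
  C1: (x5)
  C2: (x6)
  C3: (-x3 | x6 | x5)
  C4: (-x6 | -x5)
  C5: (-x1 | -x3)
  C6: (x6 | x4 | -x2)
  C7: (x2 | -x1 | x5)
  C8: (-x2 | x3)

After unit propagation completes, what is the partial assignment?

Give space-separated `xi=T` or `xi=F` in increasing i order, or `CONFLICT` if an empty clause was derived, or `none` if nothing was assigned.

unit clause [5] forces x5=T; simplify:
  drop -5 from [-6, -5] -> [-6]
  satisfied 3 clause(s); 5 remain; assigned so far: [5]
unit clause [6] forces x6=T; simplify:
  drop -6 from [-6] -> [] (empty!)
  satisfied 2 clause(s); 3 remain; assigned so far: [5, 6]
CONFLICT (empty clause)

Answer: CONFLICT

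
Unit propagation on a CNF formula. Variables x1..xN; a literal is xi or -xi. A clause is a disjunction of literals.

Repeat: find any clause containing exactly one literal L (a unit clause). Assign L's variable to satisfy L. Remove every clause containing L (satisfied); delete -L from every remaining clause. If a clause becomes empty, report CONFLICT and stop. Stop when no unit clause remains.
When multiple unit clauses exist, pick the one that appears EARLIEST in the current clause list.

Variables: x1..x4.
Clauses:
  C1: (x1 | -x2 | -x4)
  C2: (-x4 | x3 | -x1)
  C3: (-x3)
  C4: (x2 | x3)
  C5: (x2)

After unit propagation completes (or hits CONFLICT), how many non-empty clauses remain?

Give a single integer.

unit clause [-3] forces x3=F; simplify:
  drop 3 from [-4, 3, -1] -> [-4, -1]
  drop 3 from [2, 3] -> [2]
  satisfied 1 clause(s); 4 remain; assigned so far: [3]
unit clause [2] forces x2=T; simplify:
  drop -2 from [1, -2, -4] -> [1, -4]
  satisfied 2 clause(s); 2 remain; assigned so far: [2, 3]

Answer: 2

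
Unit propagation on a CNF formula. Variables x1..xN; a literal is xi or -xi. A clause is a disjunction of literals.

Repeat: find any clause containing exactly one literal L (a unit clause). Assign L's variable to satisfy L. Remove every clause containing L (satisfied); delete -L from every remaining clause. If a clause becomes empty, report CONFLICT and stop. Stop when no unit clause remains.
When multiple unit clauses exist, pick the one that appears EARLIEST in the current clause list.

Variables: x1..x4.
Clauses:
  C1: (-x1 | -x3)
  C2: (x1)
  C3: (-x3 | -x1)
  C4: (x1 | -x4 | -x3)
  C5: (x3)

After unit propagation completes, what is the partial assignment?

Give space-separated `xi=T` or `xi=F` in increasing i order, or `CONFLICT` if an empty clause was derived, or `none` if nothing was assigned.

unit clause [1] forces x1=T; simplify:
  drop -1 from [-1, -3] -> [-3]
  drop -1 from [-3, -1] -> [-3]
  satisfied 2 clause(s); 3 remain; assigned so far: [1]
unit clause [-3] forces x3=F; simplify:
  drop 3 from [3] -> [] (empty!)
  satisfied 2 clause(s); 1 remain; assigned so far: [1, 3]
CONFLICT (empty clause)

Answer: CONFLICT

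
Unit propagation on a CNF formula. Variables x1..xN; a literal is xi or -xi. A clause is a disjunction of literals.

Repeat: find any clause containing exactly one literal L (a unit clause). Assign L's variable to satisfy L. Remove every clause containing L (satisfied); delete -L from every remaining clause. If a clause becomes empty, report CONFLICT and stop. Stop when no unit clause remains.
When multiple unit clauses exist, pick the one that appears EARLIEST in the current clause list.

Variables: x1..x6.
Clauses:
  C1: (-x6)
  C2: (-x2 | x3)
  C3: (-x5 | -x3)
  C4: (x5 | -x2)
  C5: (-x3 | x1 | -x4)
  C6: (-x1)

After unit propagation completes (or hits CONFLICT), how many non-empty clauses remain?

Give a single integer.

unit clause [-6] forces x6=F; simplify:
  satisfied 1 clause(s); 5 remain; assigned so far: [6]
unit clause [-1] forces x1=F; simplify:
  drop 1 from [-3, 1, -4] -> [-3, -4]
  satisfied 1 clause(s); 4 remain; assigned so far: [1, 6]

Answer: 4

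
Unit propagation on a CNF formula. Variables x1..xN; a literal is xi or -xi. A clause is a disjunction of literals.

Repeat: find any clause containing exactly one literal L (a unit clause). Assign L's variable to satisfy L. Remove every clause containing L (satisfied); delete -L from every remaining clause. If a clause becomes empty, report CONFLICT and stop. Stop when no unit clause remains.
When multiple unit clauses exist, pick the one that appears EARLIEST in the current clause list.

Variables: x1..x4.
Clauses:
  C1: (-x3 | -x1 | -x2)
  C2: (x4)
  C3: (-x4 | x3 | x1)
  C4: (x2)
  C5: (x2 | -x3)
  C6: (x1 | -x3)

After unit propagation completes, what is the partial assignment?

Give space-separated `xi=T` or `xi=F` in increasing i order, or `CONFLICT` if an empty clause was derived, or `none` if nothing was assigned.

Answer: x2=T x4=T

Derivation:
unit clause [4] forces x4=T; simplify:
  drop -4 from [-4, 3, 1] -> [3, 1]
  satisfied 1 clause(s); 5 remain; assigned so far: [4]
unit clause [2] forces x2=T; simplify:
  drop -2 from [-3, -1, -2] -> [-3, -1]
  satisfied 2 clause(s); 3 remain; assigned so far: [2, 4]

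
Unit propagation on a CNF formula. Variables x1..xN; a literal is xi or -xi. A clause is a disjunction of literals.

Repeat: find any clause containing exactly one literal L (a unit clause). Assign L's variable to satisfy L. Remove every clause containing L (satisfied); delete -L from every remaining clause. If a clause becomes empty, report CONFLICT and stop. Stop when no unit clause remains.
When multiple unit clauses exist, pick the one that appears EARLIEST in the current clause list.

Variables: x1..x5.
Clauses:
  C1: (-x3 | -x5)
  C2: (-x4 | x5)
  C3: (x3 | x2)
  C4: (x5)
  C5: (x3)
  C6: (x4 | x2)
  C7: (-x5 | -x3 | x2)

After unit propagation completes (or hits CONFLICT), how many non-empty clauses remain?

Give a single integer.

unit clause [5] forces x5=T; simplify:
  drop -5 from [-3, -5] -> [-3]
  drop -5 from [-5, -3, 2] -> [-3, 2]
  satisfied 2 clause(s); 5 remain; assigned so far: [5]
unit clause [-3] forces x3=F; simplify:
  drop 3 from [3, 2] -> [2]
  drop 3 from [3] -> [] (empty!)
  satisfied 2 clause(s); 3 remain; assigned so far: [3, 5]
CONFLICT (empty clause)

Answer: 2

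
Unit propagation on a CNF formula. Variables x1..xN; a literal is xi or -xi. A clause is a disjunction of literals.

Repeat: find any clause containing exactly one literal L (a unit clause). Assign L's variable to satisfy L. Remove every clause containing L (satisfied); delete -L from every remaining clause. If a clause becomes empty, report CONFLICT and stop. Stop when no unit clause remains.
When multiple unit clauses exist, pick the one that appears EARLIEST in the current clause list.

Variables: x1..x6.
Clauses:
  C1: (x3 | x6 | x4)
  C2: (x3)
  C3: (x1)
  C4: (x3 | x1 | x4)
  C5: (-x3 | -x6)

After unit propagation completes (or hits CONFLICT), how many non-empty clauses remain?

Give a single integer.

Answer: 0

Derivation:
unit clause [3] forces x3=T; simplify:
  drop -3 from [-3, -6] -> [-6]
  satisfied 3 clause(s); 2 remain; assigned so far: [3]
unit clause [1] forces x1=T; simplify:
  satisfied 1 clause(s); 1 remain; assigned so far: [1, 3]
unit clause [-6] forces x6=F; simplify:
  satisfied 1 clause(s); 0 remain; assigned so far: [1, 3, 6]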